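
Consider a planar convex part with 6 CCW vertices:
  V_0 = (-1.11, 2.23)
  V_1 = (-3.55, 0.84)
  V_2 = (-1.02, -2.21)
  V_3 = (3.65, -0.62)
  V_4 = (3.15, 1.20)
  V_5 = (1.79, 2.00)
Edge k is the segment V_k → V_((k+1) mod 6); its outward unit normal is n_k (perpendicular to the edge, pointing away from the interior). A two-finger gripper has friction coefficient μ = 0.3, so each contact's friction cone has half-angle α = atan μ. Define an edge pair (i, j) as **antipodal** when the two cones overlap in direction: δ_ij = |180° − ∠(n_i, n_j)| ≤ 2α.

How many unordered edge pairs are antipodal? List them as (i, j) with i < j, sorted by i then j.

count = 4; pairs: (0,2), (1,3), (1,4), (2,5)

α = atan 0.3 = 16.70°;  2α = 33.40°
n_0 = (-0.4950, +0.8689)
n_1 = (-0.7697, -0.6384)
n_2 = (+0.3223, -0.9466)
n_3 = (+0.9643, +0.2649)
n_4 = (+0.5070, +0.8619)
n_5 = (+0.0791, +0.9969)
  (0,1): δ = 79.99°  ·
  (0,2): δ = 10.87°  ✓
  (0,3): δ = 75.69°  ·
  (0,4): δ = 119.87°  ·
  (0,5): δ = 145.80°  ·
  (1,2): δ = 110.87°  ·
  (1,3): δ = 24.31°  ✓
  (1,4): δ = 19.86°  ✓
  (1,5): δ = 45.79°  ·
  (2,3): δ = 93.44°  ·
  (2,4): δ = 49.27°  ·
  (2,5): δ = 23.34°  ✓
  (3,4): δ = 135.83°  ·
  (3,5): δ = 109.90°  ·
  (4,5): δ = 154.07°  ·
antipodal pairs: 4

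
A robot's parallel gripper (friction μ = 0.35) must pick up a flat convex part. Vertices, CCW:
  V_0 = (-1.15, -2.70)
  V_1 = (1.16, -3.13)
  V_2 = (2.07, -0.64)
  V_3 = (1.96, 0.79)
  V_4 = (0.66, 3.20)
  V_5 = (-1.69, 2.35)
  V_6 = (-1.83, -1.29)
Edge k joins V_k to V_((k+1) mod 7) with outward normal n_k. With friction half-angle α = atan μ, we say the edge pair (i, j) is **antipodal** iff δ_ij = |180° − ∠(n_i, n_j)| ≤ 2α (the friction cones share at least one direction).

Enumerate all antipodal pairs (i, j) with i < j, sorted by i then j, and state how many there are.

count = 6; pairs: (0,4), (1,5), (2,5), (2,6), (3,5), (3,6)

α = atan 0.35 = 19.29°;  2α = 38.58°
n_0 = (-0.1830, -0.9831)
n_1 = (+0.9392, -0.3433)
n_2 = (+0.9971, +0.0767)
n_3 = (+0.8801, +0.4748)
n_4 = (-0.3401, +0.9404)
n_5 = (-0.9993, +0.0384)
n_6 = (-0.9007, -0.4344)
  (0,1): δ = 99.53°  ·
  (0,2): δ = 75.06°  ·
  (0,3): δ = 51.11°  ·
  (0,4): δ = 30.43°  ✓
  (0,5): δ = 98.34°  ·
  (0,6): δ = 126.29°  ·
  (1,2): δ = 155.53°  ·
  (1,3): δ = 131.58°  ·
  (1,4): δ = 50.04°  ·
  (1,5): δ = 17.87°  ✓
  (1,6): δ = 45.82°  ·
  (2,3): δ = 156.06°  ·
  (2,4): δ = 74.51°  ·
  (2,5): δ = 6.60°  ✓
  (2,6): δ = 21.35°  ✓
  (3,4): δ = 98.46°  ·
  (3,5): δ = 30.55°  ✓
  (3,6): δ = 2.60°  ✓
  (4,5): δ = 112.09°  ·
  (4,6): δ = 84.14°  ·
  (5,6): δ = 152.05°  ·
antipodal pairs: 6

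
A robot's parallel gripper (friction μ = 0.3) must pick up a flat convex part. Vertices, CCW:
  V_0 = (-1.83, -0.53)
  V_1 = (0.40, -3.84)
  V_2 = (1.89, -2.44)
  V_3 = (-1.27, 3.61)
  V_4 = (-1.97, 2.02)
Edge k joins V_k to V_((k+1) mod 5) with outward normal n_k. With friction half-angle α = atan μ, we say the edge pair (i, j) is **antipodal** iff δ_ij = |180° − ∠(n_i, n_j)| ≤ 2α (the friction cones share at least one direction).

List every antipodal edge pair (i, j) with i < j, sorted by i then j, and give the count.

count = 3; pairs: (0,2), (1,3), (2,4)

α = atan 0.3 = 16.70°;  2α = 33.40°
n_0 = (-0.8293, -0.5587)
n_1 = (+0.6848, -0.7288)
n_2 = (+0.8864, +0.4630)
n_3 = (-0.9152, +0.4029)
n_4 = (-0.9985, -0.0548)
  (0,1): δ = 80.75°  ·
  (0,2): δ = 6.39°  ✓
  (0,3): δ = 122.27°  ·
  (0,4): δ = 149.17°  ·
  (1,2): δ = 105.64°  ·
  (1,3): δ = 23.02°  ✓
  (1,4): δ = 49.93°  ·
  (2,3): δ = 51.34°  ·
  (2,4): δ = 24.44°  ✓
  (3,4): δ = 153.10°  ·
antipodal pairs: 3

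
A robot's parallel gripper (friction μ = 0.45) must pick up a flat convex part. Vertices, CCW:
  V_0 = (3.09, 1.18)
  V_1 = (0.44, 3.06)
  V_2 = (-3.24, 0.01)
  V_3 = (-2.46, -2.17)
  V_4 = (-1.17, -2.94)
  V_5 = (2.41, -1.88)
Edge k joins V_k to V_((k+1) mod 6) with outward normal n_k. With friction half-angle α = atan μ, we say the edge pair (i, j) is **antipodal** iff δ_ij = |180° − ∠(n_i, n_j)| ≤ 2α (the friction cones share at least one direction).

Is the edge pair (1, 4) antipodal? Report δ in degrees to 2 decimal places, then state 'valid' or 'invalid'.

α = atan 0.45 = 24.23°;  2α = 48.46°
edge 1: e_1 = (-3.68, -3.05);  n_1 = (-0.6381, +0.7699)
edge 4: e_4 = (+3.58, +1.06);  n_4 = (+0.2839, -0.9589)
∠(n_1, n_4) = 156.84°
δ = |180° − 156.84°| = 23.16°
23.16° ≤ 2α = 48.46°  →  valid

δ = 23.16°, valid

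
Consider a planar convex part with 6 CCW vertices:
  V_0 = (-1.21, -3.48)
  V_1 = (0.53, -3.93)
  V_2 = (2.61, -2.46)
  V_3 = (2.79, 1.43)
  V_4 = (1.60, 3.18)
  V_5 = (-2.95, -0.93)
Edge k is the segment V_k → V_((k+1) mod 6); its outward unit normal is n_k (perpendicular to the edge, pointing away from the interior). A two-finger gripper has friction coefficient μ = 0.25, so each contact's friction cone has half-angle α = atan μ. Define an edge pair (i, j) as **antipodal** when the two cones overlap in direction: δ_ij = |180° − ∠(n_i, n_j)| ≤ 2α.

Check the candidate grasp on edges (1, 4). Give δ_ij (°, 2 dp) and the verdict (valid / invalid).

α = atan 0.25 = 14.04°;  2α = 28.07°
edge 1: e_1 = (+2.08, +1.47);  n_1 = (+0.5771, -0.8166)
edge 4: e_4 = (-4.55, -4.11);  n_4 = (-0.6703, +0.7421)
∠(n_1, n_4) = 173.16°
δ = |180° − 173.16°| = 6.84°
6.84° ≤ 2α = 28.07°  →  valid

δ = 6.84°, valid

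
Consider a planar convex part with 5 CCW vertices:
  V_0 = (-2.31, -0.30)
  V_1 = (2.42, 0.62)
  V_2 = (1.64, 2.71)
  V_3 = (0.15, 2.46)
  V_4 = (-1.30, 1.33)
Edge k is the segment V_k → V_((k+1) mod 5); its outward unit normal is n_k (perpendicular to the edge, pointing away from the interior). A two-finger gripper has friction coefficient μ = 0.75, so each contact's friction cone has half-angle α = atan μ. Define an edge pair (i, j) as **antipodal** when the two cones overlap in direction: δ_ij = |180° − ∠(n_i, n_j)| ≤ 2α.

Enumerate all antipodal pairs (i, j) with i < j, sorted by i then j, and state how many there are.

α = atan 0.75 = 36.87°;  2α = 73.74°
n_0 = (+0.1909, -0.9816)
n_1 = (+0.9369, +0.3496)
n_2 = (-0.1655, +0.9862)
n_3 = (-0.6147, +0.7888)
n_4 = (-0.8500, +0.5267)
  (0,1): δ = 80.54°  ·
  (0,2): δ = 1.48°  ✓
  (0,3): δ = 26.92°  ✓
  (0,4): δ = 47.21°  ✓
  (1,2): δ = 100.94°  ·
  (1,3): δ = 72.54°  ✓
  (1,4): δ = 52.25°  ✓
  (2,3): δ = 151.60°  ·
  (2,4): δ = 131.31°  ·
  (3,4): δ = 159.71°  ·
antipodal pairs: 5

count = 5; pairs: (0,2), (0,3), (0,4), (1,3), (1,4)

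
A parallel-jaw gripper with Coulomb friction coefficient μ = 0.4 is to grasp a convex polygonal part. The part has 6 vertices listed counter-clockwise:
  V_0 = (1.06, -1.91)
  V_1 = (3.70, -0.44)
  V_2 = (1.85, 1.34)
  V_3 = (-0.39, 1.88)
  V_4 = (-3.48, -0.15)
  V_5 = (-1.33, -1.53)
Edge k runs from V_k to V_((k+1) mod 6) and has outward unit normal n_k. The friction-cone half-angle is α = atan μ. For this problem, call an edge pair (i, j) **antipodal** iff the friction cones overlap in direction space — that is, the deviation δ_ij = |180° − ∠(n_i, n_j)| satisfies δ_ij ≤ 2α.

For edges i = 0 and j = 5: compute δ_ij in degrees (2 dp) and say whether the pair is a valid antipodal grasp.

δ = 141.86°, invalid

α = atan 0.4 = 21.80°;  2α = 43.60°
edge 0: e_0 = (+2.64, +1.47);  n_0 = (+0.4865, -0.8737)
edge 5: e_5 = (+2.39, -0.38);  n_5 = (-0.1570, -0.9876)
∠(n_0, n_5) = 38.14°
δ = |180° − 38.14°| = 141.86°
141.86° > 2α = 43.60°  →  invalid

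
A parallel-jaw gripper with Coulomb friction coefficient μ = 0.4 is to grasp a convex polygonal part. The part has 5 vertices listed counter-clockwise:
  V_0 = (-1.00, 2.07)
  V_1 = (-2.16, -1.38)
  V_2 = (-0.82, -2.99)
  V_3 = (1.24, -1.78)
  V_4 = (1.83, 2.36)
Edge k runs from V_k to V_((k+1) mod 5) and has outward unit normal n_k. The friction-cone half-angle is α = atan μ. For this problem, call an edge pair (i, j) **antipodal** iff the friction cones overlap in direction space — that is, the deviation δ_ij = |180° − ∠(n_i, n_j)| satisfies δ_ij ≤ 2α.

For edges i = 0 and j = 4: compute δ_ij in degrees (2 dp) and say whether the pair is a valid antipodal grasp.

α = atan 0.4 = 21.80°;  2α = 43.60°
edge 0: e_0 = (-1.16, -3.45);  n_0 = (-0.9479, +0.3187)
edge 4: e_4 = (-2.83, -0.29);  n_4 = (-0.1019, +0.9948)
∠(n_0, n_4) = 65.56°
δ = |180° − 65.56°| = 114.44°
114.44° > 2α = 43.60°  →  invalid

δ = 114.44°, invalid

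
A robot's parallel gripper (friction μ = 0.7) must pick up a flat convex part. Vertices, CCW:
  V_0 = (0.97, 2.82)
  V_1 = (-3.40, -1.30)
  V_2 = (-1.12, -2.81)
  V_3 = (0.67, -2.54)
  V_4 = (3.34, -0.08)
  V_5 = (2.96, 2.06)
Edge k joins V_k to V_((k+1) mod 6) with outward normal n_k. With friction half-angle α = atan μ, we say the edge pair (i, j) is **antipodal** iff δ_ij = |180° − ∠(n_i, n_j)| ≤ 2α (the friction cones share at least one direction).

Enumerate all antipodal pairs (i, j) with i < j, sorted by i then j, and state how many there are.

count = 7; pairs: (0,2), (0,3), (0,4), (1,4), (1,5), (2,5), (3,5)

α = atan 0.7 = 34.99°;  2α = 69.98°
n_0 = (-0.6860, +0.7276)
n_1 = (-0.5522, -0.8337)
n_2 = (+0.1492, -0.9888)
n_3 = (+0.6776, -0.7354)
n_4 = (+0.9846, +0.1748)
n_5 = (+0.3568, +0.9342)
  (0,1): δ = 76.83°  ·
  (0,2): δ = 34.74°  ✓
  (0,3): δ = 0.66°  ✓
  (0,4): δ = 56.76°  ✓
  (0,5): δ = 115.78°  ·
  (1,2): δ = 137.91°  ·
  (1,3): δ = 103.83°  ·
  (1,4): δ = 46.42°  ✓
  (1,5): δ = 12.61°  ✓
  (2,3): δ = 145.92°  ·
  (2,4): δ = 88.51°  ·
  (2,5): δ = 29.48°  ✓
  (3,4): δ = 122.59°  ·
  (3,5): δ = 63.56°  ✓
  (4,5): δ = 120.97°  ·
antipodal pairs: 7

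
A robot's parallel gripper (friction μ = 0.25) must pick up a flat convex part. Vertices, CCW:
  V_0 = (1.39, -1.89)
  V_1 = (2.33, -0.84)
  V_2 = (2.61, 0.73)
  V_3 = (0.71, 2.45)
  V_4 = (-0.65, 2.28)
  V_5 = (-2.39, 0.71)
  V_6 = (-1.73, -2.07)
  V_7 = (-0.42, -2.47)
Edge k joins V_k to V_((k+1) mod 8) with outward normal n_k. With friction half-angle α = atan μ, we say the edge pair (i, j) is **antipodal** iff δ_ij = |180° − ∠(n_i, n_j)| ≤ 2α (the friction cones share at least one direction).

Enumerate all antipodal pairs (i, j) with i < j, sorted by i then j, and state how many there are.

α = atan 0.25 = 14.04°;  2α = 28.07°
n_0 = (+0.7451, -0.6670)
n_1 = (+0.9845, -0.1756)
n_2 = (+0.6711, +0.7414)
n_3 = (-0.1240, +0.9923)
n_4 = (-0.6699, +0.7424)
n_5 = (-0.9730, -0.2310)
n_6 = (-0.2920, -0.9564)
n_7 = (+0.3052, -0.9523)
  (0,1): δ = 148.28°  ·
  (0,2): δ = 90.32°  ·
  (0,3): δ = 41.04°  ·
  (0,4): δ = 6.10°  ✓
  (0,5): δ = 55.19°  ·
  (0,6): δ = 114.86°  ·
  (0,7): δ = 149.60°  ·
  (1,2): δ = 122.04°  ·
  (1,3): δ = 72.76°  ·
  (1,4): δ = 37.83°  ·
  (1,5): δ = 23.47°  ✓
  (1,6): δ = 83.13°  ·
  (1,7): δ = 117.88°  ·
  (2,3): δ = 130.72°  ·
  (2,4): δ = 95.79°  ·
  (2,5): δ = 34.49°  ·
  (2,6): δ = 25.17°  ✓
  (2,7): δ = 59.92°  ·
  (3,4): δ = 145.07°  ·
  (3,5): δ = 83.77°  ·
  (3,6): δ = 24.10°  ✓
  (3,7): δ = 10.64°  ✓
  (4,5): δ = 118.70°  ·
  (4,6): δ = 59.04°  ·
  (4,7): δ = 24.29°  ✓
  (5,6): δ = 120.34°  ·
  (5,7): δ = 85.59°  ·
  (6,7): δ = 145.25°  ·
antipodal pairs: 6

count = 6; pairs: (0,4), (1,5), (2,6), (3,6), (3,7), (4,7)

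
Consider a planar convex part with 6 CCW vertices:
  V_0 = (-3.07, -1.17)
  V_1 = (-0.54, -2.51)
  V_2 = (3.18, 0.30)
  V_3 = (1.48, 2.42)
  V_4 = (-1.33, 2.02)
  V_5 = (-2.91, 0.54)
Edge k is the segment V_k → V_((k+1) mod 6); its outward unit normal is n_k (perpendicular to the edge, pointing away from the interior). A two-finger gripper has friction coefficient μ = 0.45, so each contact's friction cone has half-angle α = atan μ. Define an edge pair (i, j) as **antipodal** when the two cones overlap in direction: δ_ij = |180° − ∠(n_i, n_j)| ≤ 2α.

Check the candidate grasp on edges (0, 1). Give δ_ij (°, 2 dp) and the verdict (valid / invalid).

δ = 115.03°, invalid

α = atan 0.45 = 24.23°;  2α = 48.46°
edge 0: e_0 = (+2.53, -1.34);  n_0 = (-0.4680, -0.8837)
edge 1: e_1 = (+3.72, +2.81);  n_1 = (+0.6027, -0.7979)
∠(n_0, n_1) = 64.97°
δ = |180° − 64.97°| = 115.03°
115.03° > 2α = 48.46°  →  invalid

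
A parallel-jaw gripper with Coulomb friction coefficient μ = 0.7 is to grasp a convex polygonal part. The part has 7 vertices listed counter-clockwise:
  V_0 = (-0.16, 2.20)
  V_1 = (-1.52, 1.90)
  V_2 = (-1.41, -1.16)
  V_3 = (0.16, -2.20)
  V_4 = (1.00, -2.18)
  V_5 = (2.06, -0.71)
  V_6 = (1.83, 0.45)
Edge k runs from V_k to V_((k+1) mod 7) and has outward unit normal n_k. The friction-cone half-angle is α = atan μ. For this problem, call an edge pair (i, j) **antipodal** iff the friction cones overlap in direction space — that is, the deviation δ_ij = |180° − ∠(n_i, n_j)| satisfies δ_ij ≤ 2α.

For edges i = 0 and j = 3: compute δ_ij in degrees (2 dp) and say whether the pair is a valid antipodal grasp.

α = atan 0.7 = 34.99°;  2α = 69.98°
edge 0: e_0 = (-1.36, -0.30);  n_0 = (-0.2154, +0.9765)
edge 3: e_3 = (+0.84, +0.02);  n_3 = (+0.0238, -0.9997)
∠(n_0, n_3) = 168.92°
δ = |180° − 168.92°| = 11.08°
11.08° ≤ 2α = 69.98°  →  valid

δ = 11.08°, valid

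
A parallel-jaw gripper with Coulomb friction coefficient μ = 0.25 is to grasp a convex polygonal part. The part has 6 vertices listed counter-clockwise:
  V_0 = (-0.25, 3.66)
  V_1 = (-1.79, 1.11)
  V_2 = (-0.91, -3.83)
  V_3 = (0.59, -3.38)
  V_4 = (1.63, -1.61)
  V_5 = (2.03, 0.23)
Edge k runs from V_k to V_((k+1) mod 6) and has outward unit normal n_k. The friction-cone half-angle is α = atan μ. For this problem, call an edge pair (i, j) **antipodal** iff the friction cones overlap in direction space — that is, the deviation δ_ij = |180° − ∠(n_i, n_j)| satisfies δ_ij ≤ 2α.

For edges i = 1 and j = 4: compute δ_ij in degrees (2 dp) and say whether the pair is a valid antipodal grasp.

α = atan 0.25 = 14.04°;  2α = 28.07°
edge 1: e_1 = (+0.88, -4.94);  n_1 = (-0.9845, -0.1754)
edge 4: e_4 = (+0.40, +1.84);  n_4 = (+0.9772, -0.2124)
∠(n_1, n_4) = 157.63°
δ = |180° − 157.63°| = 22.37°
22.37° ≤ 2α = 28.07°  →  valid

δ = 22.37°, valid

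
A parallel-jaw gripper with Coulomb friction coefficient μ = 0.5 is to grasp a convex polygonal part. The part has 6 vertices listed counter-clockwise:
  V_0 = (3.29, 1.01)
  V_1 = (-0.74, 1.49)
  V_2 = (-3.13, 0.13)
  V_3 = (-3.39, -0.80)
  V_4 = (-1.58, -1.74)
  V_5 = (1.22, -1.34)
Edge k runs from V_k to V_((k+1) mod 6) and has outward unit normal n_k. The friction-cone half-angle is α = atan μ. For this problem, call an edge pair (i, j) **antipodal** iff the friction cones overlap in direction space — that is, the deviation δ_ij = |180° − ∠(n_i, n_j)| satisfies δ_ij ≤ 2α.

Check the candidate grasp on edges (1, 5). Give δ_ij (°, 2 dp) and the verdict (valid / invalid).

δ = 18.98°, valid

α = atan 0.5 = 26.57°;  2α = 53.13°
edge 1: e_1 = (-2.39, -1.36);  n_1 = (-0.4946, +0.8691)
edge 5: e_5 = (+2.07, +2.35);  n_5 = (+0.7504, -0.6610)
∠(n_1, n_5) = 161.02°
δ = |180° − 161.02°| = 18.98°
18.98° ≤ 2α = 53.13°  →  valid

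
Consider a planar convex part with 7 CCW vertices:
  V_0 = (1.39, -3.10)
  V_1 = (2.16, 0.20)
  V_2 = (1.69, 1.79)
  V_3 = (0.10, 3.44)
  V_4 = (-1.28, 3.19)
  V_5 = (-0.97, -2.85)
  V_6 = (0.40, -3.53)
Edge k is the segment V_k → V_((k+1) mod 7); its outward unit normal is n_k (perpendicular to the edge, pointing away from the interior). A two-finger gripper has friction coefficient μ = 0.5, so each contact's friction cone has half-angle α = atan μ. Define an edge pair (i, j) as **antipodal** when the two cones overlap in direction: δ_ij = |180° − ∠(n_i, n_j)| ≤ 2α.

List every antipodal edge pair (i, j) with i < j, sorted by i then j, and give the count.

count = 7; pairs: (0,4), (1,4), (1,5), (2,4), (2,5), (3,5), (3,6)

α = atan 0.5 = 26.57°;  2α = 53.13°
n_0 = (+0.9738, -0.2272)
n_1 = (+0.9590, +0.2835)
n_2 = (+0.7201, +0.6939)
n_3 = (-0.1783, +0.9840)
n_4 = (-0.9987, -0.0513)
n_5 = (-0.4446, -0.8957)
n_6 = (+0.3984, -0.9172)
  (0,1): δ = 150.40°  ·
  (0,2): δ = 122.93°  ·
  (0,3): δ = 66.60°  ·
  (0,4): δ = 16.07°  ✓
  (0,5): δ = 76.74°  ·
  (0,6): δ = 126.61°  ·
  (1,2): δ = 152.53°  ·
  (1,3): δ = 96.20°  ·
  (1,4): δ = 13.53°  ✓
  (1,5): δ = 47.13°  ✓
  (1,6): δ = 97.01°  ·
  (2,3): δ = 123.67°  ·
  (2,4): δ = 41.00°  ✓
  (2,5): δ = 19.66°  ✓
  (2,6): δ = 69.54°  ·
  (3,4): δ = 97.33°  ·
  (3,5): δ = 36.67°  ✓
  (3,6): δ = 13.21°  ✓
  (4,5): δ = 119.34°  ·
  (4,6): δ = 69.46°  ·
  (5,6): δ = 130.13°  ·
antipodal pairs: 7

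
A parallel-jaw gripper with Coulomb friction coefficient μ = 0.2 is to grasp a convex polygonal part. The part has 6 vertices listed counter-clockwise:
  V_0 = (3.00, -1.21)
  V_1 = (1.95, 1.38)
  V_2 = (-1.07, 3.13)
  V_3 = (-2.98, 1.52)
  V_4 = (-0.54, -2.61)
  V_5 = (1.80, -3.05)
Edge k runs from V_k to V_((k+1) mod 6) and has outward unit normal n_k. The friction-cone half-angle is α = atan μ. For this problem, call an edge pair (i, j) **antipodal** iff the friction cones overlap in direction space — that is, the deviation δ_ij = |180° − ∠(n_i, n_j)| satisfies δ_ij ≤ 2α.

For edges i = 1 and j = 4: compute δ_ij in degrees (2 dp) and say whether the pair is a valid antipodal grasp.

δ = 19.44°, valid

α = atan 0.2 = 11.31°;  2α = 22.62°
edge 1: e_1 = (-3.02, +1.75);  n_1 = (+0.5014, +0.8652)
edge 4: e_4 = (+2.34, -0.44);  n_4 = (-0.1848, -0.9828)
∠(n_1, n_4) = 160.56°
δ = |180° − 160.56°| = 19.44°
19.44° ≤ 2α = 22.62°  →  valid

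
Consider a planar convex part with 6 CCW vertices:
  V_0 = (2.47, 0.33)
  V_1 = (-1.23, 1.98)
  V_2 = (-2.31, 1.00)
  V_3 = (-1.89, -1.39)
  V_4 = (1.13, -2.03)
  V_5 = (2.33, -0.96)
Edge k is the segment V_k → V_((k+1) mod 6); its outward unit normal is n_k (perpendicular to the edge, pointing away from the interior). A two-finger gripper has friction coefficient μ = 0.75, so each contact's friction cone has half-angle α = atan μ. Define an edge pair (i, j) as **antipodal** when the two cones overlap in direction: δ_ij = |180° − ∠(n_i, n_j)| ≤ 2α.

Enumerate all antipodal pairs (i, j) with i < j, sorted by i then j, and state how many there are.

count = 8; pairs: (0,2), (0,3), (0,4), (1,3), (1,4), (1,5), (2,4), (2,5)

α = atan 0.75 = 36.87°;  2α = 73.74°
n_0 = (+0.4073, +0.9133)
n_1 = (-0.6720, +0.7406)
n_2 = (-0.9849, -0.1731)
n_3 = (-0.2073, -0.9783)
n_4 = (+0.6655, -0.7464)
n_5 = (+0.9942, -0.1079)
  (0,1): δ = 113.74°  ·
  (0,2): δ = 56.00°  ✓
  (0,3): δ = 12.07°  ✓
  (0,4): δ = 65.76°  ✓
  (0,5): δ = 107.84°  ·
  (1,2): δ = 122.25°  ·
  (1,3): δ = 54.19°  ✓
  (1,4): δ = 0.50°  ✓
  (1,5): δ = 41.59°  ✓
  (2,3): δ = 111.93°  ·
  (2,4): δ = 58.24°  ✓
  (2,5): δ = 16.16°  ✓
  (3,4): δ = 126.31°  ·
  (3,5): δ = 84.23°  ·
  (4,5): δ = 137.92°  ·
antipodal pairs: 8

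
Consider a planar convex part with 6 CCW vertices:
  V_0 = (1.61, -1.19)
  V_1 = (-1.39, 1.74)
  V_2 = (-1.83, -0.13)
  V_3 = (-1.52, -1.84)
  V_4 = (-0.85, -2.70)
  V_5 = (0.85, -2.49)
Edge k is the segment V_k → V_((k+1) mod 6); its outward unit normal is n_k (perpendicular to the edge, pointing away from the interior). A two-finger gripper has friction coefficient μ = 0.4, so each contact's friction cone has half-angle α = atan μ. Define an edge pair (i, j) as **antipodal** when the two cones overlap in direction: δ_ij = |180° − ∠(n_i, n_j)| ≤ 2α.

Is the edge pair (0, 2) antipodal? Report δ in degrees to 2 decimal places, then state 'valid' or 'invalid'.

α = atan 0.4 = 21.80°;  2α = 43.60°
edge 0: e_0 = (-3.00, +2.93);  n_0 = (+0.6987, +0.7154)
edge 2: e_2 = (+0.31, -1.71);  n_2 = (-0.9840, -0.1784)
∠(n_0, n_2) = 144.60°
δ = |180° − 144.60°| = 35.40°
35.40° ≤ 2α = 43.60°  →  valid

δ = 35.40°, valid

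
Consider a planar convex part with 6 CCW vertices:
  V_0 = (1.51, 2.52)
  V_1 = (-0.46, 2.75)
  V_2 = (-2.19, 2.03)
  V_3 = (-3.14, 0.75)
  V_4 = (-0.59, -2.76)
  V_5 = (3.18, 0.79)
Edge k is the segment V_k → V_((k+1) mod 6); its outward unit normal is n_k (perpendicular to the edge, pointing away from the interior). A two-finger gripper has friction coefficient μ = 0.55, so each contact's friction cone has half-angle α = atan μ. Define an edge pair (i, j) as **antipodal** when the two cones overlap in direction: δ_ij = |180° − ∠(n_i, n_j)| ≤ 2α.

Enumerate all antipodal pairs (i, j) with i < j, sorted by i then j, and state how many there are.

count = 5; pairs: (0,3), (0,4), (1,4), (2,4), (3,5)

α = atan 0.55 = 28.81°;  2α = 57.62°
n_0 = (+0.1160, +0.9933)
n_1 = (-0.3842, +0.9232)
n_2 = (-0.8030, +0.5960)
n_3 = (-0.8090, -0.5878)
n_4 = (+0.6855, -0.7280)
n_5 = (+0.7195, +0.6945)
  (0,1): δ = 150.74°  ·
  (0,2): δ = 119.92°  ·
  (0,3): δ = 47.34°  ✓
  (0,4): δ = 49.94°  ✓
  (0,5): δ = 140.65°  ·
  (1,2): δ = 149.18°  ·
  (1,3): δ = 76.60°  ·
  (1,4): δ = 20.68°  ✓
  (1,5): δ = 111.39°  ·
  (2,3): δ = 107.42°  ·
  (2,4): δ = 10.14°  ✓
  (2,5): δ = 80.57°  ·
  (3,4): δ = 82.72°  ·
  (3,5): δ = 7.99°  ✓
  (4,5): δ = 89.29°  ·
antipodal pairs: 5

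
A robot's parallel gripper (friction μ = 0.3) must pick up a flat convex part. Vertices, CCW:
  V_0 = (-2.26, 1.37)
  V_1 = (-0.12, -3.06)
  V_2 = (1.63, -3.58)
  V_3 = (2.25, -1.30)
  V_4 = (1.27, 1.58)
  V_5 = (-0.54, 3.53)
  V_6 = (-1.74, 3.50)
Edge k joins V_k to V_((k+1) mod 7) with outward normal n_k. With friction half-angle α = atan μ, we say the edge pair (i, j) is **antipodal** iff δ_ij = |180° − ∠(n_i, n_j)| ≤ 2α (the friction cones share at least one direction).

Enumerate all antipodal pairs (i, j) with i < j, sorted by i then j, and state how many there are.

α = atan 0.3 = 16.70°;  2α = 33.40°
n_0 = (-0.9004, -0.4350)
n_1 = (-0.2848, -0.9586)
n_2 = (+0.9650, -0.2624)
n_3 = (+0.9467, +0.3221)
n_4 = (+0.7329, +0.6803)
n_5 = (-0.0250, +0.9997)
n_6 = (-0.9715, +0.2372)
  (0,1): δ = 132.33°  ·
  (0,2): δ = 41.00°  ·
  (0,3): δ = 6.99°  ✓
  (0,4): δ = 17.08°  ✓
  (0,5): δ = 65.65°  ·
  (0,6): δ = 140.50°  ·
  (1,2): δ = 88.66°  ·
  (1,3): δ = 54.66°  ·
  (1,4): δ = 30.58°  ✓
  (1,5): δ = 17.98°  ✓
  (1,6): δ = 92.83°  ·
  (2,3): δ = 146.00°  ·
  (2,4): δ = 121.92°  ·
  (2,5): δ = 73.36°  ·
  (2,6): δ = 1.49°  ✓
  (3,4): δ = 155.92°  ·
  (3,5): δ = 107.36°  ·
  (3,6): δ = 32.51°  ✓
  (4,5): δ = 131.44°  ·
  (4,6): δ = 56.59°  ·
  (5,6): δ = 105.15°  ·
antipodal pairs: 6

count = 6; pairs: (0,3), (0,4), (1,4), (1,5), (2,6), (3,6)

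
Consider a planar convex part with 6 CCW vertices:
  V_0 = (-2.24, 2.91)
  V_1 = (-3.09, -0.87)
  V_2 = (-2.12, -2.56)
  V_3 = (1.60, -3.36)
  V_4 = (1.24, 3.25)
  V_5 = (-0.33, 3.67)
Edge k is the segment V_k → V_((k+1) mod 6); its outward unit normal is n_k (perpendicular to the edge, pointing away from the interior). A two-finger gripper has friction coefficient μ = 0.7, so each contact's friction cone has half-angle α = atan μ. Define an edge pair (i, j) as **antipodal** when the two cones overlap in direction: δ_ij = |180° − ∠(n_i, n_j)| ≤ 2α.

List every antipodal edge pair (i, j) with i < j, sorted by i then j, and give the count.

count = 5; pairs: (0,3), (1,3), (1,4), (2,4), (2,5)

α = atan 0.7 = 34.99°;  2α = 69.98°
n_0 = (-0.9756, +0.2194)
n_1 = (-0.8673, -0.4978)
n_2 = (-0.2102, -0.9776)
n_3 = (+0.9985, +0.0544)
n_4 = (+0.2584, +0.9660)
n_5 = (-0.3697, +0.9291)
  (0,1): δ = 137.47°  ·
  (0,2): δ = 89.46°  ·
  (0,3): δ = 15.79°  ✓
  (0,4): δ = 87.70°  ·
  (0,5): δ = 124.37°  ·
  (1,2): δ = 131.99°  ·
  (1,3): δ = 26.74°  ✓
  (1,4): δ = 45.17°  ✓
  (1,5): δ = 81.84°  ·
  (2,3): δ = 74.75°  ·
  (2,4): δ = 2.84°  ✓
  (2,5): δ = 33.83°  ✓
  (3,4): δ = 108.09°  ·
  (3,5): δ = 71.42°  ·
  (4,5): δ = 143.33°  ·
antipodal pairs: 5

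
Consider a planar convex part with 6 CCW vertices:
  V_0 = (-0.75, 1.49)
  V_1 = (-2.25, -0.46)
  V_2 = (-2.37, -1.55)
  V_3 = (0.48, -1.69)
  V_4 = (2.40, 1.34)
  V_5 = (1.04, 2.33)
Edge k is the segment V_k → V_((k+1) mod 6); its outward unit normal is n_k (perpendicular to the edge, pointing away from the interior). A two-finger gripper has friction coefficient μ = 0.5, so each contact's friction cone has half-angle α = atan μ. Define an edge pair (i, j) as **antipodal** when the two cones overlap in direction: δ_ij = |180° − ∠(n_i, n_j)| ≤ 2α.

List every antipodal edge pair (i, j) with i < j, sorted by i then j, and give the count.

count = 5; pairs: (0,3), (1,3), (2,4), (2,5), (3,5)

α = atan 0.5 = 26.57°;  2α = 53.13°
n_0 = (-0.7926, +0.6097)
n_1 = (-0.9940, +0.1094)
n_2 = (-0.0491, -0.9988)
n_3 = (+0.8447, -0.5353)
n_4 = (+0.5885, +0.8085)
n_5 = (-0.4248, +0.9053)
  (0,1): δ = 148.71°  ·
  (0,2): δ = 55.24°  ·
  (0,3): δ = 5.21°  ✓
  (0,4): δ = 91.52°  ·
  (0,5): δ = 152.71°  ·
  (1,2): δ = 86.53°  ·
  (1,3): δ = 26.08°  ✓
  (1,4): δ = 60.23°  ·
  (1,5): δ = 121.42°  ·
  (2,3): δ = 119.55°  ·
  (2,4): δ = 33.24°  ✓
  (2,5): δ = 27.95°  ✓
  (3,4): δ = 93.69°  ·
  (3,5): δ = 32.50°  ✓
  (4,5): δ = 118.81°  ·
antipodal pairs: 5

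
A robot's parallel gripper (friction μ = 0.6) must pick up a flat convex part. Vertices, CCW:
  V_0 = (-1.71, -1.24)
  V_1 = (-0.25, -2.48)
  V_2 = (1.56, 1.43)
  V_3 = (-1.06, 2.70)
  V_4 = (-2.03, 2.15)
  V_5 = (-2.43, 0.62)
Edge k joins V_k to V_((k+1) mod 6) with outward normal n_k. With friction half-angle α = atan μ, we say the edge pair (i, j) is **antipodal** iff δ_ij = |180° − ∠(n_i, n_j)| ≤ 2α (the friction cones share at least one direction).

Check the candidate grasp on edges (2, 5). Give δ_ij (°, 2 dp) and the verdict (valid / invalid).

α = atan 0.6 = 30.96°;  2α = 61.93°
edge 2: e_2 = (-2.62, +1.27);  n_2 = (+0.4362, +0.8999)
edge 5: e_5 = (+0.72, -1.86);  n_5 = (-0.9326, -0.3610)
∠(n_2, n_5) = 137.02°
δ = |180° − 137.02°| = 42.98°
42.98° ≤ 2α = 61.93°  →  valid

δ = 42.98°, valid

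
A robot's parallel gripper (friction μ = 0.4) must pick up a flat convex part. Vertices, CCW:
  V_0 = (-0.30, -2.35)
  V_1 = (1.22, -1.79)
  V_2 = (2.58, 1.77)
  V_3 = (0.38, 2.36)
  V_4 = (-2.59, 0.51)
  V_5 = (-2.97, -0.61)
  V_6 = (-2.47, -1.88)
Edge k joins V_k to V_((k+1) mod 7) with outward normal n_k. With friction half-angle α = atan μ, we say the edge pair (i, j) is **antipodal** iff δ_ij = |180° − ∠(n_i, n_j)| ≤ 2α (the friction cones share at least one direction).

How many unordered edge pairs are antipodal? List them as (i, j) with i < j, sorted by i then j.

count = 6; pairs: (0,2), (0,3), (1,3), (1,4), (1,5), (2,6)

α = atan 0.4 = 21.80°;  2α = 43.60°
n_0 = (+0.3457, -0.9383)
n_1 = (+0.9342, -0.3569)
n_2 = (+0.2590, +0.9659)
n_3 = (-0.5287, +0.8488)
n_4 = (-0.9470, +0.3213)
n_5 = (-0.9305, -0.3663)
n_6 = (-0.2117, -0.9773)
  (0,1): δ = 131.13°  ·
  (0,2): δ = 35.24°  ✓
  (0,3): δ = 11.69°  ✓
  (0,4): δ = 51.03°  ·
  (0,5): δ = 91.26°  ·
  (0,6): δ = 147.55°  ·
  (1,2): δ = 84.10°  ·
  (1,3): δ = 37.17°  ✓
  (1,4): δ = 2.17°  ✓
  (1,5): δ = 42.40°  ✓
  (1,6): δ = 98.69°  ·
  (2,3): δ = 133.07°  ·
  (2,4): δ = 93.73°  ·
  (2,5): δ = 53.50°  ·
  (2,6): δ = 2.79°  ✓
  (3,4): δ = 140.66°  ·
  (3,5): δ = 100.43°  ·
  (3,6): δ = 44.14°  ·
  (4,5): δ = 139.77°  ·
  (4,6): δ = 83.48°  ·
  (5,6): δ = 123.71°  ·
antipodal pairs: 6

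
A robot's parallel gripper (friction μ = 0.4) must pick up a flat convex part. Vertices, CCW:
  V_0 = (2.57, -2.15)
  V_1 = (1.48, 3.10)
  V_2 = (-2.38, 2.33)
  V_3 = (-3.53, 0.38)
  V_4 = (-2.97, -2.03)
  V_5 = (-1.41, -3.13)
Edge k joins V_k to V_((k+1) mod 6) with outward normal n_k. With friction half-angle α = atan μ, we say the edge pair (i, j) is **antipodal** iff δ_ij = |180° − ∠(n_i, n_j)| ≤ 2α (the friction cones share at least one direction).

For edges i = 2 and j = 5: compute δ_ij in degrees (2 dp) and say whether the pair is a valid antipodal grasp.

α = atan 0.4 = 21.80°;  2α = 43.60°
edge 2: e_2 = (-1.15, -1.95);  n_2 = (-0.8614, +0.5080)
edge 5: e_5 = (+3.98, +0.98);  n_5 = (+0.2391, -0.9710)
∠(n_2, n_5) = 134.36°
δ = |180° − 134.36°| = 45.64°
45.64° > 2α = 43.60°  →  invalid

δ = 45.64°, invalid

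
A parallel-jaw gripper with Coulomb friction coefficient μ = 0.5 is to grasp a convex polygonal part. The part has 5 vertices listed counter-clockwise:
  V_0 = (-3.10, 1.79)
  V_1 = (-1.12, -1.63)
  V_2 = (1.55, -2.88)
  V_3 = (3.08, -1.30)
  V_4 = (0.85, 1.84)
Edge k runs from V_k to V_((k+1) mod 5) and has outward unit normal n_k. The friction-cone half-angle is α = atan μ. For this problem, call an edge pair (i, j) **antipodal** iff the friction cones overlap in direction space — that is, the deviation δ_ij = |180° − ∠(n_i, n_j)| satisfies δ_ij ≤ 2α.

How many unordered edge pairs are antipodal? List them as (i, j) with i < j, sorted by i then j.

count = 4; pairs: (0,3), (1,3), (1,4), (2,4)

α = atan 0.5 = 26.57°;  2α = 53.13°
n_0 = (-0.8654, -0.5010)
n_1 = (-0.4240, -0.9057)
n_2 = (+0.7184, -0.6956)
n_3 = (+0.8153, +0.5790)
n_4 = (-0.0127, +0.9999)
  (0,1): δ = 145.16°  ·
  (0,2): δ = 74.15°  ·
  (0,3): δ = 5.31°  ✓
  (0,4): δ = 60.66°  ·
  (1,2): δ = 108.99°  ·
  (1,3): δ = 29.53°  ✓
  (1,4): δ = 25.81°  ✓
  (2,3): δ = 100.54°  ·
  (2,4): δ = 45.20°  ✓
  (3,4): δ = 124.66°  ·
antipodal pairs: 4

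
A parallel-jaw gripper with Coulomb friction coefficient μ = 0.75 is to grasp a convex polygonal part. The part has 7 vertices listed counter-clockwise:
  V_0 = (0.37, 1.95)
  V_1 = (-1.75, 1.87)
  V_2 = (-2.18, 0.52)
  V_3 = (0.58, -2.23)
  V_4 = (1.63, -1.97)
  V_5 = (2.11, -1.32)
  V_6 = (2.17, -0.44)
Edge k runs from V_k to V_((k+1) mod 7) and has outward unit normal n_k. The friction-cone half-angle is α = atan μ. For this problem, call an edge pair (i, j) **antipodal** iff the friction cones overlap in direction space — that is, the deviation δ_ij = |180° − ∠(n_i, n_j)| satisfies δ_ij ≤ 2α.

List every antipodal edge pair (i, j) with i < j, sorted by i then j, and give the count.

α = atan 0.75 = 36.87°;  2α = 73.74°
n_0 = (-0.0377, +0.9993)
n_1 = (-0.9528, +0.3035)
n_2 = (-0.7058, -0.7084)
n_3 = (+0.2404, -0.9707)
n_4 = (+0.8044, -0.5940)
n_5 = (+0.9977, -0.0680)
n_6 = (+0.7988, +0.6016)
  (0,1): δ = 109.83°  ·
  (0,2): δ = 47.06°  ✓
  (0,3): δ = 11.75°  ✓
  (0,4): δ = 51.39°  ✓
  (0,5): δ = 83.94°  ·
  (0,6): δ = 124.82°  ·
  (1,2): δ = 117.23°  ·
  (1,3): δ = 58.42°  ✓
  (1,4): δ = 18.78°  ✓
  (1,5): δ = 13.77°  ✓
  (1,6): δ = 54.65°  ✓
  (2,3): δ = 121.20°  ·
  (2,4): δ = 81.55°  ·
  (2,5): δ = 49.00°  ✓
  (2,6): δ = 8.12°  ✓
  (3,4): δ = 140.35°  ·
  (3,5): δ = 107.81°  ·
  (3,6): δ = 66.92°  ✓
  (4,5): δ = 147.46°  ·
  (4,6): δ = 106.57°  ·
  (5,6): δ = 139.11°  ·
antipodal pairs: 10

count = 10; pairs: (0,2), (0,3), (0,4), (1,3), (1,4), (1,5), (1,6), (2,5), (2,6), (3,6)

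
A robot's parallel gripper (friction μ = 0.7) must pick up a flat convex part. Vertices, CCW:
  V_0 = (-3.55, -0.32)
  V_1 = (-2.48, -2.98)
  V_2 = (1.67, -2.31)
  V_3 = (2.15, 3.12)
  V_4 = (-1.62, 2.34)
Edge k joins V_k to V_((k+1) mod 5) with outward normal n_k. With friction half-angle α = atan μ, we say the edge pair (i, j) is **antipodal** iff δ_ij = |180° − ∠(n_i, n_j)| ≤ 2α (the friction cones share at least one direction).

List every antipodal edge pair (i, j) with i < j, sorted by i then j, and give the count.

α = atan 0.7 = 34.99°;  2α = 69.98°
n_0 = (-0.9278, -0.3732)
n_1 = (+0.1594, -0.9872)
n_2 = (+0.9961, -0.0881)
n_3 = (-0.2026, +0.9793)
n_4 = (-0.8094, +0.5873)
  (0,1): δ = 102.74°  ·
  (0,2): δ = 26.96°  ✓
  (0,3): δ = 79.78°  ·
  (0,4): δ = 122.12°  ·
  (1,2): δ = 104.22°  ·
  (1,3): δ = 2.52°  ✓
  (1,4): δ = 44.87°  ✓
  (2,3): δ = 73.26°  ·
  (2,4): δ = 30.91°  ✓
  (3,4): δ = 137.65°  ·
antipodal pairs: 4

count = 4; pairs: (0,2), (1,3), (1,4), (2,4)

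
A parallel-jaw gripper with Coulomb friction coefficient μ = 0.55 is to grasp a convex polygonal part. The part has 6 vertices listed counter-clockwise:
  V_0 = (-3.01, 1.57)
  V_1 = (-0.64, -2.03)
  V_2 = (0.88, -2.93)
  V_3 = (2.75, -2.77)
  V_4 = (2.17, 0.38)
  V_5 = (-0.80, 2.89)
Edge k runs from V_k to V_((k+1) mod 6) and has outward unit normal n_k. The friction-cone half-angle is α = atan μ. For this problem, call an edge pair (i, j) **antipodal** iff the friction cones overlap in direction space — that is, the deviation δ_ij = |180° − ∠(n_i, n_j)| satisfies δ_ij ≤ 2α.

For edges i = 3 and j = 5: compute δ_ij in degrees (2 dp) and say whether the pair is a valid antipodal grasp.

δ = 69.58°, invalid

α = atan 0.55 = 28.81°;  2α = 57.62°
edge 3: e_3 = (-0.58, +3.15);  n_3 = (+0.9835, +0.1811)
edge 5: e_5 = (-2.21, -1.32);  n_5 = (-0.5128, +0.8585)
∠(n_3, n_5) = 110.42°
δ = |180° − 110.42°| = 69.58°
69.58° > 2α = 57.62°  →  invalid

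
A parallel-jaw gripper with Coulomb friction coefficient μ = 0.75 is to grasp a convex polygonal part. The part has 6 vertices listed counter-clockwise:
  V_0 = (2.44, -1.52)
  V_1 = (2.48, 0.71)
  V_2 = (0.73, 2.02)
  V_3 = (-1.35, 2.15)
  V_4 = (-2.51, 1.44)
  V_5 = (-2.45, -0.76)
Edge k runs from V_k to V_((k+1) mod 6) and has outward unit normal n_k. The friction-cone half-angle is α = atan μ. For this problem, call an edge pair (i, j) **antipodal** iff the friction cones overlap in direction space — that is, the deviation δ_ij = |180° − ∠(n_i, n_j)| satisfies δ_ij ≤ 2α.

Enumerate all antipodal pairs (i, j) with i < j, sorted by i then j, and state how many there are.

count = 6; pairs: (0,3), (0,4), (1,4), (1,5), (2,5), (3,5)

α = atan 0.75 = 36.87°;  2α = 73.74°
n_0 = (+0.9998, -0.0179)
n_1 = (+0.5993, +0.8005)
n_2 = (+0.0624, +0.9981)
n_3 = (-0.5220, +0.8529)
n_4 = (-0.9996, -0.0273)
n_5 = (-0.1536, -0.9881)
  (0,1): δ = 125.79°  ·
  (0,2): δ = 92.55°  ·
  (0,3): δ = 57.50°  ✓
  (0,4): δ = 2.59°  ✓
  (0,5): δ = 82.19°  ·
  (1,2): δ = 146.76°  ·
  (1,3): δ = 111.71°  ·
  (1,4): δ = 51.62°  ✓
  (1,5): δ = 27.98°  ✓
  (2,3): δ = 144.95°  ·
  (2,4): δ = 84.86°  ·
  (2,5): δ = 5.26°  ✓
  (3,4): δ = 119.91°  ·
  (3,5): δ = 40.30°  ✓
  (4,5): δ = 100.40°  ·
antipodal pairs: 6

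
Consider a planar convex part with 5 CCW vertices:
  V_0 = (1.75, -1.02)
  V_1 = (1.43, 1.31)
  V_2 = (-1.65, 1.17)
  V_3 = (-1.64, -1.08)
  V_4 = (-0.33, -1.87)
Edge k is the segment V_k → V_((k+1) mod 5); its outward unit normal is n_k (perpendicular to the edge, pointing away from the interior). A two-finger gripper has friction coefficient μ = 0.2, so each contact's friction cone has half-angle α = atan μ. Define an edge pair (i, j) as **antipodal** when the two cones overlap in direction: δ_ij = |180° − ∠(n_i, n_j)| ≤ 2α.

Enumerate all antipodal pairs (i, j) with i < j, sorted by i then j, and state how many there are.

count = 2; pairs: (0,2), (1,4)

α = atan 0.2 = 11.31°;  2α = 22.62°
n_0 = (+0.9907, +0.1361)
n_1 = (-0.0454, +0.9990)
n_2 = (-1.0000, -0.0044)
n_3 = (-0.5164, -0.8563)
n_4 = (+0.3783, -0.9257)
  (0,1): δ = 95.22°  ·
  (0,2): δ = 7.57°  ✓
  (0,3): δ = 51.09°  ·
  (0,4): δ = 104.41°  ·
  (1,2): δ = 92.35°  ·
  (1,3): δ = 33.69°  ·
  (1,4): δ = 19.63°  ✓
  (2,3): δ = 121.35°  ·
  (2,4): δ = 68.03°  ·
  (3,4): δ = 126.68°  ·
antipodal pairs: 2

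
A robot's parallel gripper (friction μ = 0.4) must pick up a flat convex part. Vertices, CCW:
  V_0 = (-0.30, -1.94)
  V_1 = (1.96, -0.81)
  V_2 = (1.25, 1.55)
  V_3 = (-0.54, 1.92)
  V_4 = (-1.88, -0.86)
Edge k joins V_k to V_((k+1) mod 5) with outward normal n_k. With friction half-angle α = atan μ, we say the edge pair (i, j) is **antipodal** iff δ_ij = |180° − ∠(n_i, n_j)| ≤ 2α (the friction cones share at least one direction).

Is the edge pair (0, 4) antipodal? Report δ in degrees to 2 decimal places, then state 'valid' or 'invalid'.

δ = 119.08°, invalid

α = atan 0.4 = 21.80°;  2α = 43.60°
edge 0: e_0 = (+2.26, +1.13);  n_0 = (+0.4472, -0.8944)
edge 4: e_4 = (+1.58, -1.08);  n_4 = (-0.5643, -0.8256)
∠(n_0, n_4) = 60.92°
δ = |180° − 60.92°| = 119.08°
119.08° > 2α = 43.60°  →  invalid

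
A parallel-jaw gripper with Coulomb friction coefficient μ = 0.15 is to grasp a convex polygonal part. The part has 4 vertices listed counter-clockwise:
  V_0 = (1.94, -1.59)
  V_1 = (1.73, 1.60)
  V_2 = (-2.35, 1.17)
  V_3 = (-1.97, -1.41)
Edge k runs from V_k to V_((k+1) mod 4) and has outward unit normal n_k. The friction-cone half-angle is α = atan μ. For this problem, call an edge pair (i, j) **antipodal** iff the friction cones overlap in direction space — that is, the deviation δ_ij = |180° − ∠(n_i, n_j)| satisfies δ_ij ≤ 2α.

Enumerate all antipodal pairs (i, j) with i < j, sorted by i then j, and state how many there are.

α = atan 0.15 = 8.53°;  2α = 17.06°
n_0 = (+0.9978, +0.0657)
n_1 = (-0.1048, +0.9945)
n_2 = (-0.9893, -0.1457)
n_3 = (-0.0460, -0.9989)
  (0,1): δ = 87.75°  ·
  (0,2): δ = 4.61°  ✓
  (0,3): δ = 83.60°  ·
  (1,2): δ = 87.64°  ·
  (1,3): δ = 8.65°  ✓
  (2,3): δ = 101.01°  ·
antipodal pairs: 2

count = 2; pairs: (0,2), (1,3)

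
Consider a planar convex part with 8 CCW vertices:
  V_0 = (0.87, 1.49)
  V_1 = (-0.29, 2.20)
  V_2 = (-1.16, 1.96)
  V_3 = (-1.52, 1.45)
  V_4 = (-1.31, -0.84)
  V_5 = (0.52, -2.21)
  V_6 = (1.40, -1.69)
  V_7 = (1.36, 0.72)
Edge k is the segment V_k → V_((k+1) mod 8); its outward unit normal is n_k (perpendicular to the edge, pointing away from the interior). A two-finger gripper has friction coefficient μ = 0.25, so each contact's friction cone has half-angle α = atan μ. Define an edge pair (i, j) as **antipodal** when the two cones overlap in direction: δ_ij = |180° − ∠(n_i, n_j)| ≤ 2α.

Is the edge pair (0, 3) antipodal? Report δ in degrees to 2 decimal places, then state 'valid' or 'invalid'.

α = atan 0.25 = 14.04°;  2α = 28.07°
edge 0: e_0 = (-1.16, +0.71);  n_0 = (+0.5220, +0.8529)
edge 3: e_3 = (+0.21, -2.29);  n_3 = (-0.9958, -0.0913)
∠(n_0, n_3) = 126.71°
δ = |180° − 126.71°| = 53.29°
53.29° > 2α = 28.07°  →  invalid

δ = 53.29°, invalid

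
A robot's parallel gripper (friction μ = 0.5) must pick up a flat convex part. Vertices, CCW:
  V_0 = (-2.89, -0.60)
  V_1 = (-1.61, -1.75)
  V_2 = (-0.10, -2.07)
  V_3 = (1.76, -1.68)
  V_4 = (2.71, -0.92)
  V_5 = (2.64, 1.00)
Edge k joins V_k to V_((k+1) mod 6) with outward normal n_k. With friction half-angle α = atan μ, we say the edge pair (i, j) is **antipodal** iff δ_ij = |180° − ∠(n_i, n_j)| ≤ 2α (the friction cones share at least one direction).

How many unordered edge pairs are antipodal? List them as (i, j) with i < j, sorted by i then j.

α = atan 0.5 = 26.57°;  2α = 53.13°
n_0 = (-0.6683, -0.7439)
n_1 = (-0.2073, -0.9783)
n_2 = (+0.2052, -0.9787)
n_3 = (+0.6247, -0.7809)
n_4 = (+0.9993, +0.0364)
n_5 = (-0.2779, +0.9606)
  (0,1): δ = 150.03°  ·
  (0,2): δ = 126.22°  ·
  (0,3): δ = 99.40°  ·
  (0,4): δ = 45.97°  ✓
  (0,5): δ = 58.07°  ·
  (1,2): δ = 156.19°  ·
  (1,3): δ = 129.38°  ·
  (1,4): δ = 75.95°  ·
  (1,5): δ = 28.10°  ✓
  (2,3): δ = 153.18°  ·
  (2,4): δ = 99.75°  ·
  (2,5): δ = 4.29°  ✓
  (3,4): δ = 126.57°  ·
  (3,5): δ = 22.52°  ✓
  (4,5): δ = 75.95°  ·
antipodal pairs: 4

count = 4; pairs: (0,4), (1,5), (2,5), (3,5)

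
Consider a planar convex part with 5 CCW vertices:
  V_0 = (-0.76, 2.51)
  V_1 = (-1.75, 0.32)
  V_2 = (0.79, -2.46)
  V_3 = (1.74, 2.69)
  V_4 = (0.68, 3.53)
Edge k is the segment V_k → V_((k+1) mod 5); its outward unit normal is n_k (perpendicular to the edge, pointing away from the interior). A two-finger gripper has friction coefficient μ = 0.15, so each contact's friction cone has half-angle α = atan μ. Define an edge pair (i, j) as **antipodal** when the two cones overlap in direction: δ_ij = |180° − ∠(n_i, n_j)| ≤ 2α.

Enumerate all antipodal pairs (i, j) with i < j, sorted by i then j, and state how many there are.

count = 2; pairs: (0,2), (1,3)

α = atan 0.15 = 8.53°;  2α = 17.06°
n_0 = (-0.9112, +0.4119)
n_1 = (-0.7383, -0.6745)
n_2 = (+0.9834, -0.1814)
n_3 = (+0.6211, +0.7837)
n_4 = (-0.5780, +0.8160)
  (0,1): δ = 113.26°  ·
  (0,2): δ = 13.87°  ✓
  (0,3): δ = 75.93°  ·
  (0,4): δ = 149.64°  ·
  (1,2): δ = 52.87°  ·
  (1,3): δ = 9.19°  ✓
  (1,4): δ = 82.89°  ·
  (2,3): δ = 117.94°  ·
  (2,4): δ = 44.24°  ·
  (3,4): δ = 106.29°  ·
antipodal pairs: 2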